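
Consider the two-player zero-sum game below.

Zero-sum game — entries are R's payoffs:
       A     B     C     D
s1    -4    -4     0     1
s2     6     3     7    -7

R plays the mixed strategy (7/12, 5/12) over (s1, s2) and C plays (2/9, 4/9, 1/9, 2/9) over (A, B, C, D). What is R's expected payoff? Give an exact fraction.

-23/36

Against (2/9, 4/9, 1/9, 2/9), each row's expected payoff is s1: -22/9; s2: 17/9.
Taking the (7/12, 5/12)-weighted average: (7/12)·(-22/9) + (5/12)·(17/9) = -23/36.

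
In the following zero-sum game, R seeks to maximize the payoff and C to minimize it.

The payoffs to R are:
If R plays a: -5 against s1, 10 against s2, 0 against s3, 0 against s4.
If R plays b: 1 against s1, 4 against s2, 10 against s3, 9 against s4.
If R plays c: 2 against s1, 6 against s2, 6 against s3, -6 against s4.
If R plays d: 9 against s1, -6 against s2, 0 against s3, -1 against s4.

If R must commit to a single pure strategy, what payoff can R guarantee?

1

The worst-case payoff for each row is a: -5, b: 1, c: -6, d: -6.
The best of these is 1.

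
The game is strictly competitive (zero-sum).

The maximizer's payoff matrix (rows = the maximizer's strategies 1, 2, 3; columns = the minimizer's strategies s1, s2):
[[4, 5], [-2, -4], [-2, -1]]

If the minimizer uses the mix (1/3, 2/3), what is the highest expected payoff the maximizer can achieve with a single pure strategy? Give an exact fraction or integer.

1: (4)·(1/3) + (5)·(2/3) = 14/3.
2: (-2)·(1/3) + (-4)·(2/3) = -10/3.
3: (-2)·(1/3) + (-1)·(2/3) = -4/3.
The best pure response is 1 with expected payoff 14/3.

14/3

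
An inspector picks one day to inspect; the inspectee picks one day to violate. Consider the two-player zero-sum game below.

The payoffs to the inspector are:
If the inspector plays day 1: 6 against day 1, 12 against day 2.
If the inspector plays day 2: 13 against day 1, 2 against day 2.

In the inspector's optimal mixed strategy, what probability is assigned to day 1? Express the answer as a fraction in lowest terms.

Row minima are 6 and 2, so the inspector's maximin is 6; column maxima are 13 and 12, so the inspectee's minimax is 12. These differ, so the equilibrium is in mixed strategies.
Let the inspector play day 1 with probability p. The inspectee is indifferent when 6p + 13(1−p) = 12p + 2(1−p), giving p = 11/17.

11/17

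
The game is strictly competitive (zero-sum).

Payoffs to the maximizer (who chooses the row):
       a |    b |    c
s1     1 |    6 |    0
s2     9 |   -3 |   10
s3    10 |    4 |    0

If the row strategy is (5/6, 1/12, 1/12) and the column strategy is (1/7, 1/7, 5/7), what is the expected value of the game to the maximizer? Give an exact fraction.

Against (1/7, 1/7, 5/7), each row's expected payoff is s1: 1; s2: 8; s3: 2.
Taking the (5/6, 1/12, 1/12)-weighted average: (5/6)·(1) + (1/12)·(8) + (1/12)·(2) = 5/3.

5/3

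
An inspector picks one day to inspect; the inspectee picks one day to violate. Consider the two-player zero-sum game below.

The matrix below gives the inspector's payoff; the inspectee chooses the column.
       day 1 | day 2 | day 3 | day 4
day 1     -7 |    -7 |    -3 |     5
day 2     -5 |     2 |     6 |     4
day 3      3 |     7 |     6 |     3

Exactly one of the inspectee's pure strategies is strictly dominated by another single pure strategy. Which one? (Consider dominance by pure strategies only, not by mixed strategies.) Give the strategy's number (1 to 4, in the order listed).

3

The inspectee prefers columns that give the inspector less. Compare day 3 with day 1: -7 < -3, -5 < 6, 3 < 6.
So day 1 strictly dominates day 3 for the inspectee; day 3 is strictly dominated.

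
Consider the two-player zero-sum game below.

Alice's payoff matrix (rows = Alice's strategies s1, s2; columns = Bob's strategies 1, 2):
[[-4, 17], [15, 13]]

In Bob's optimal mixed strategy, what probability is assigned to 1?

Row minima are -4 and 13, so Alice's maximin is 13; column maxima are 15 and 17, so Bob's minimax is 15. These differ, so the equilibrium is in mixed strategies.
Let Bob play 1 with probability q. Alice is indifferent when −4q + 17(1−q) = 15q + 13(1−q), giving q = 4/23.

4/23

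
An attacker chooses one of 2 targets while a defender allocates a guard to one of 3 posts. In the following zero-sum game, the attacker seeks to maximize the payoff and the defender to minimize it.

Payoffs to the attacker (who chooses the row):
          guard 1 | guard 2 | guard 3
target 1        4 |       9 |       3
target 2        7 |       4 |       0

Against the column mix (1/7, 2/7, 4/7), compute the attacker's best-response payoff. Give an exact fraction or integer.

34/7

target 1: (4)·(1/7) + (9)·(2/7) + (3)·(4/7) = 34/7.
target 2: (7)·(1/7) + (4)·(2/7) + (0)·(4/7) = 15/7.
The best pure response is target 1 with expected payoff 34/7.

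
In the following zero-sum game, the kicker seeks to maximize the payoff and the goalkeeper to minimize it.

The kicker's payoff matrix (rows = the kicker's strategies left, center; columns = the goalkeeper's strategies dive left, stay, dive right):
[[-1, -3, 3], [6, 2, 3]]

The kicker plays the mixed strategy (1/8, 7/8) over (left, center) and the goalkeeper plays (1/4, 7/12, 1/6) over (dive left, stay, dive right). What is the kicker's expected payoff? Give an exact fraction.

Against (1/4, 7/12, 1/6), each row's expected payoff is left: -3/2; center: 19/6.
Taking the (1/8, 7/8)-weighted average: (1/8)·(-3/2) + (7/8)·(19/6) = 31/12.

31/12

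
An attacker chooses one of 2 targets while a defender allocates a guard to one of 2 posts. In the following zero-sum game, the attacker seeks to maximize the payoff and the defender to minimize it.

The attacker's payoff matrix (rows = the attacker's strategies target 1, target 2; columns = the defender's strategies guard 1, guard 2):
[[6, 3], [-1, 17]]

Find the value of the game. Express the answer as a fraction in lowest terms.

5

Row minima are 3 and -1, so the attacker's maximin is 3; column maxima are 6 and 17, so the defender's minimax is 6. These differ, so the equilibrium is in mixed strategies.
Let the attacker play target 1 with probability p. The defender is indifferent when 6p − (1−p) = 3p + 17(1−p), giving p = 6/7.
Let the defender play guard 1 with probability q. The attacker is indifferent when 6q + 3(1−q) = −q + 17(1−q), giving q = 2/3.
The value is 6·(2/3) + (3)·(1/3) = 5.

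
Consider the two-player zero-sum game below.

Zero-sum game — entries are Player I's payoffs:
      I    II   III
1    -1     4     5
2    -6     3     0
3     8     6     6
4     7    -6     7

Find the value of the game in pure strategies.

Row minima: -1, -6, 6, -6 → Player I's maximin is 6.
Column maxima: 8, 6, 7 → Player II's minimax is 6.
They coincide at (3, II), so the value is 6.

6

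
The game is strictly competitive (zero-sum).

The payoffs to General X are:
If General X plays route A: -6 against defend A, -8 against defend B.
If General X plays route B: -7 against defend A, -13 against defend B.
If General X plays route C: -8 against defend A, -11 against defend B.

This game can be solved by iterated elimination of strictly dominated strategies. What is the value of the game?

Row route C is strictly dominated by row route A (-6>-8, -8>-11); eliminate route C.
Row route B is strictly dominated by row route A (-6>-7, -8>-13); eliminate route B.
Column defend A is strictly dominated by defend B for General Y (-8<-6); eliminate defend A.
Only (route A, defend B) remains, with payoff -8.

-8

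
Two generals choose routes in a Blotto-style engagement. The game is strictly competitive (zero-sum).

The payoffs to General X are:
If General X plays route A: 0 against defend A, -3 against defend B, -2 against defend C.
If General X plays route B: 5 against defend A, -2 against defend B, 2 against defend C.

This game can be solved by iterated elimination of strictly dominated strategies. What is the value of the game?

-2

Row route A is strictly dominated by row route B (5>0, -2>-3, 2>-2); eliminate route A.
Column defend A is strictly dominated by defend B for General Y (-2<5); eliminate defend A.
Column defend C is strictly dominated by defend B for General Y (-2<2); eliminate defend C.
Only (route B, defend B) remains, with payoff -2.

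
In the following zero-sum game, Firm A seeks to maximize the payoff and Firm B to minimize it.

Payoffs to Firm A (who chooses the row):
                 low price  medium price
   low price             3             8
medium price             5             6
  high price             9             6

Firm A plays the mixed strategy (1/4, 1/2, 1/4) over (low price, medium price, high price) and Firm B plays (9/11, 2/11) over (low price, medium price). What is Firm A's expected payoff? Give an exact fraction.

Against (9/11, 2/11), each row's expected payoff is low price: 43/11; medium price: 57/11; high price: 93/11.
Taking the (1/4, 1/2, 1/4)-weighted average: (1/4)·(43/11) + (1/2)·(57/11) + (1/4)·(93/11) = 125/22.

125/22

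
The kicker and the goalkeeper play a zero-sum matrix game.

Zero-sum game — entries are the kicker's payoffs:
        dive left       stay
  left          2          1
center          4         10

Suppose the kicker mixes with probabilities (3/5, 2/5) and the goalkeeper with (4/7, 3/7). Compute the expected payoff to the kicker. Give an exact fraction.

Against (4/7, 3/7), each row's expected payoff is left: 11/7; center: 46/7.
Taking the (3/5, 2/5)-weighted average: (3/5)·(11/7) + (2/5)·(46/7) = 25/7.

25/7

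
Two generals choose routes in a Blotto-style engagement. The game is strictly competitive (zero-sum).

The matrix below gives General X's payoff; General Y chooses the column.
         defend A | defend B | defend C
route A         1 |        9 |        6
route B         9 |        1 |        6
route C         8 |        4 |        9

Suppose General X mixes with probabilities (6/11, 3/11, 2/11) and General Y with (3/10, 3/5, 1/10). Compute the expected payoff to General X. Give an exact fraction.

Against (3/10, 3/5, 1/10), each row's expected payoff is route A: 63/10; route B: 39/10; route C: 57/10.
Taking the (6/11, 3/11, 2/11)-weighted average: (6/11)·(63/10) + (3/11)·(39/10) + (2/11)·(57/10) = 609/110.

609/110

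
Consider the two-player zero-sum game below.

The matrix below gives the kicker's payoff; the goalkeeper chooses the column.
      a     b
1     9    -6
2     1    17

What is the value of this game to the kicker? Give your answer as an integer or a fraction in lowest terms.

159/31

Row minima are -6 and 1, so the kicker's maximin is 1; column maxima are 9 and 17, so the goalkeeper's minimax is 9. These differ, so the equilibrium is in mixed strategies.
Let the kicker play 1 with probability p. The goalkeeper is indifferent when 9p + (1−p) = −6p + 17(1−p), giving p = 16/31.
Let the goalkeeper play a with probability q. The kicker is indifferent when 9q − 6(1−q) = q + 17(1−q), giving q = 23/31.
The value is 9·(23/31) + (-6)·(8/31) = 159/31.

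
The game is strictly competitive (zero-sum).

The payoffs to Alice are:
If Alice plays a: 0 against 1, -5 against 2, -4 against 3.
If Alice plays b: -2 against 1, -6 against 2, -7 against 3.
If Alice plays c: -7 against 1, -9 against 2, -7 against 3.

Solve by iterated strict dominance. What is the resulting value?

-5

Column 1 is strictly dominated by 2 for Bob (-5<0, -6<-2, -9<-7); eliminate 1.
Row c is strictly dominated by row a (-5>-9, -4>-7); eliminate c.
Row b is strictly dominated by row a (-5>-6, -4>-7); eliminate b.
Column 3 is strictly dominated by 2 for Bob (-5<-4); eliminate 3.
Only (a, 2) remains, with payoff -5.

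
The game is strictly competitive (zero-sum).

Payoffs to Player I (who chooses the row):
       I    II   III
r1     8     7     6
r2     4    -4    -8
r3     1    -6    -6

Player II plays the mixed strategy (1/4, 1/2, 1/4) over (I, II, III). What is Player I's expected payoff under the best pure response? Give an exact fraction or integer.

7

r1: (8)·(1/4) + (7)·(1/2) + (6)·(1/4) = 7.
r2: (4)·(1/4) + (-4)·(1/2) + (-8)·(1/4) = -3.
r3: (1)·(1/4) + (-6)·(1/2) + (-6)·(1/4) = -17/4.
The best pure response is r1 with expected payoff 7.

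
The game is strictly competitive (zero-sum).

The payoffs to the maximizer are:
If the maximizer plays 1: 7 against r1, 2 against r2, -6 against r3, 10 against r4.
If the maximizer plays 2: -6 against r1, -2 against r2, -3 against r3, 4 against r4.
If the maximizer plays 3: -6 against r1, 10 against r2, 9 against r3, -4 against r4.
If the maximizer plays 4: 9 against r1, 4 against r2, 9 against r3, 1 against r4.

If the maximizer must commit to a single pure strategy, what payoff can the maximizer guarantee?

The worst-case payoff for each row is 1: -6, 2: -6, 3: -6, 4: 1.
The best of these is 1.

1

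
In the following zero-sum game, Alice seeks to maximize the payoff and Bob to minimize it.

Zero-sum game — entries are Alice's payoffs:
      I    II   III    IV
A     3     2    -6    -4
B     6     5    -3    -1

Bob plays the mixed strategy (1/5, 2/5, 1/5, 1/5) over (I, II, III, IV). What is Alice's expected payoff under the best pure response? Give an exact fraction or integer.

A: (3)·(1/5) + (2)·(2/5) + (-6)·(1/5) + (-4)·(1/5) = -3/5.
B: (6)·(1/5) + (5)·(2/5) + (-3)·(1/5) + (-1)·(1/5) = 12/5.
The best pure response is B with expected payoff 12/5.

12/5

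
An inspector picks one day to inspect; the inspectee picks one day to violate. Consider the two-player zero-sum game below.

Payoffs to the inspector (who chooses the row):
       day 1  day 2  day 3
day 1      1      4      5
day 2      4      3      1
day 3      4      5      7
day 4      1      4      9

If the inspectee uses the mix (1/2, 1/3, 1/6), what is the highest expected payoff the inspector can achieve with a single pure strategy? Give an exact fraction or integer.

29/6

day 1: (1)·(1/2) + (4)·(1/3) + (5)·(1/6) = 8/3.
day 2: (4)·(1/2) + (3)·(1/3) + (1)·(1/6) = 19/6.
day 3: (4)·(1/2) + (5)·(1/3) + (7)·(1/6) = 29/6.
day 4: (1)·(1/2) + (4)·(1/3) + (9)·(1/6) = 10/3.
The best pure response is day 3 with expected payoff 29/6.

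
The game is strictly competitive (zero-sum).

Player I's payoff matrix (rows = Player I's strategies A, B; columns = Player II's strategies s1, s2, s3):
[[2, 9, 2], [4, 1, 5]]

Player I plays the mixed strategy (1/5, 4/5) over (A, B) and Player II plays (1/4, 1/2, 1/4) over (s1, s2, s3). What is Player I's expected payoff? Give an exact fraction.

Against (1/4, 1/2, 1/4), each row's expected payoff is A: 11/2; B: 11/4.
Taking the (1/5, 4/5)-weighted average: (1/5)·(11/2) + (4/5)·(11/4) = 33/10.

33/10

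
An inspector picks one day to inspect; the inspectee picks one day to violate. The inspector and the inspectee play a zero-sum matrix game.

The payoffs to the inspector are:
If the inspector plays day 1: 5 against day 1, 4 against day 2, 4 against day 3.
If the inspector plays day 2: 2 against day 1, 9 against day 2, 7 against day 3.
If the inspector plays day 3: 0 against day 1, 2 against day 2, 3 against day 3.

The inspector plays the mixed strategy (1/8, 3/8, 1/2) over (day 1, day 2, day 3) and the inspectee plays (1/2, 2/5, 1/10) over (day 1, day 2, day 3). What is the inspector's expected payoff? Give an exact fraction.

31/10

Against (1/2, 2/5, 1/10), each row's expected payoff is day 1: 9/2; day 2: 53/10; day 3: 11/10.
Taking the (1/8, 3/8, 1/2)-weighted average: (1/8)·(9/2) + (3/8)·(53/10) + (1/2)·(11/10) = 31/10.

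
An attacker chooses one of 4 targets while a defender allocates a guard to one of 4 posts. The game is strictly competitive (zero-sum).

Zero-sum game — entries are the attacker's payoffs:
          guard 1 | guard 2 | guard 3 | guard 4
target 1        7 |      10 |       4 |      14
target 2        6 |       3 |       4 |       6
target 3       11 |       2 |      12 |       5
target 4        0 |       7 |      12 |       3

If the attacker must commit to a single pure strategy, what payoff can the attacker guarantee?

4

The worst-case payoff for each row is target 1: 4, target 2: 3, target 3: 2, target 4: 0.
The best of these is 4.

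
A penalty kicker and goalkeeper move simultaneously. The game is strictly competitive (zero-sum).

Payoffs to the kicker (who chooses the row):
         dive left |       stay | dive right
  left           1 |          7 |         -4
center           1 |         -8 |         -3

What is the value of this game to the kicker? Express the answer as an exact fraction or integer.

-53/16

Column dive left is strictly dominated by dive right for the goalkeeper (it gives the kicker more in every row).
The remaining 2×2 game on (left, center) × (stay, dive right) has no saddle point. Let the kicker play left with probability p; indifference gives 7p − 8(1−p) = −4p − 3(1−p), so p = 5/16.
Similarly the goalkeeper's optimal q on stay is 1/16, and the value is 7·(1/16) + (-4)·(15/16) = -53/16.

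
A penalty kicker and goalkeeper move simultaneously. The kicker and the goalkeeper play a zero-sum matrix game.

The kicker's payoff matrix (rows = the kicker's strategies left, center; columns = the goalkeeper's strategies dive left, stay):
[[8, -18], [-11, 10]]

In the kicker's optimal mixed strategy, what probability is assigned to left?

21/47

Row minima are -18 and -11, so the kicker's maximin is -11; column maxima are 8 and 10, so the goalkeeper's minimax is 8. These differ, so the equilibrium is in mixed strategies.
Let the kicker play left with probability p. The goalkeeper is indifferent when 8p − 11(1−p) = −18p + 10(1−p), giving p = 21/47.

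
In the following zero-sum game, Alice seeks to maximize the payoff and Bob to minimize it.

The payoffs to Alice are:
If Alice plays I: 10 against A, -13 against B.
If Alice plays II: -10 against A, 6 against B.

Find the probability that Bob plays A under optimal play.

19/39

Row minima are -13 and -10, so Alice's maximin is -10; column maxima are 10 and 6, so Bob's minimax is 6. These differ, so the equilibrium is in mixed strategies.
Let Bob play A with probability q. Alice is indifferent when 10q − 13(1−q) = −10q + 6(1−q), giving q = 19/39.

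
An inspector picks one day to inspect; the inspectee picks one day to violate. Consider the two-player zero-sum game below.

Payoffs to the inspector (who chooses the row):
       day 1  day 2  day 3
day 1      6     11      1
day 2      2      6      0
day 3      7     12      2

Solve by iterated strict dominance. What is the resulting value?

2

Column day 1 is strictly dominated by day 3 for the inspectee (1<6, 0<2, 2<7); eliminate day 1.
Row day 1 is strictly dominated by row day 3 (12>11, 2>1); eliminate day 1.
Column day 2 is strictly dominated by day 3 for the inspectee (0<6, 2<12); eliminate day 2.
Row day 2 is strictly dominated by row day 3 (2>0); eliminate day 2.
Only (day 3, day 3) remains, with payoff 2.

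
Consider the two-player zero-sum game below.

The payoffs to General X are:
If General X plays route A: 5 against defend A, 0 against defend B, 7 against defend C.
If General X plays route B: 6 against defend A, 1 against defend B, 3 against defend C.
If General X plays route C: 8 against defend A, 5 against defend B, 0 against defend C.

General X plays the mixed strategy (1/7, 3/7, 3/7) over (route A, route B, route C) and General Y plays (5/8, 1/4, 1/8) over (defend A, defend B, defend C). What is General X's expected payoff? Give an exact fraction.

Against (5/8, 1/4, 1/8), each row's expected payoff is route A: 4; route B: 35/8; route C: 25/4.
Taking the (1/7, 3/7, 3/7)-weighted average: (1/7)·(4) + (3/7)·(35/8) + (3/7)·(25/4) = 41/8.

41/8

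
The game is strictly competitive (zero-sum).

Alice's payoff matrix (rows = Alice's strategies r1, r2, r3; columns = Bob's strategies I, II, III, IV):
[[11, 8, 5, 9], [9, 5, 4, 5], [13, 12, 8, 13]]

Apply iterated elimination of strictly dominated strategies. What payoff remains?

Row r1 is strictly dominated by row r3 (13>11, 12>8, 8>5, 13>9); eliminate r1.
Row r2 is strictly dominated by row r3 (13>9, 12>5, 8>4, 13>5); eliminate r2.
Column I is strictly dominated by II for Bob (12<13); eliminate I.
Column II is strictly dominated by III for Bob (8<12); eliminate II.
Column IV is strictly dominated by III for Bob (8<13); eliminate IV.
Only (r3, III) remains, with payoff 8.

8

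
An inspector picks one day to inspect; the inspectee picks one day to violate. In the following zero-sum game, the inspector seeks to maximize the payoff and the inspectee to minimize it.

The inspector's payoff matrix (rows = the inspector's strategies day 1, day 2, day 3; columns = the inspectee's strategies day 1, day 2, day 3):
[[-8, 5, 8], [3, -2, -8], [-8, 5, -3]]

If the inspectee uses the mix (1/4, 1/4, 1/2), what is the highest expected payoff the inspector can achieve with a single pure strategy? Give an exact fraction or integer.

13/4

day 1: (-8)·(1/4) + (5)·(1/4) + (8)·(1/2) = 13/4.
day 2: (3)·(1/4) + (-2)·(1/4) + (-8)·(1/2) = -15/4.
day 3: (-8)·(1/4) + (5)·(1/4) + (-3)·(1/2) = -9/4.
The best pure response is day 1 with expected payoff 13/4.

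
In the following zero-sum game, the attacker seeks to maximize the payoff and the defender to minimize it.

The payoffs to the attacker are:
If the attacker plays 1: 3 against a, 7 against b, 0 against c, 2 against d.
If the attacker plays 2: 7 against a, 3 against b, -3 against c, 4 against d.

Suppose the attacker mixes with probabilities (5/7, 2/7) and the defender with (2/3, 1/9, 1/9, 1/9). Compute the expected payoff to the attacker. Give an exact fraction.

Against (2/3, 1/9, 1/9, 1/9), each row's expected payoff is 1: 3; 2: 46/9.
Taking the (5/7, 2/7)-weighted average: (5/7)·(3) + (2/7)·(46/9) = 227/63.

227/63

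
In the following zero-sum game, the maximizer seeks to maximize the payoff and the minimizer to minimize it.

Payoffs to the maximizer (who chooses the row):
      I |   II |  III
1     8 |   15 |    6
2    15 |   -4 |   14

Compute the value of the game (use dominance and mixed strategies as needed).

Column I is strictly dominated by III for the minimizer (it gives the maximizer more in every row).
The remaining 2×2 game on (1, 2) × (II, III) has no saddle point. Let the maximizer play 1 with probability p; indifference gives 15p − 4(1−p) = 6p + 14(1−p), so p = 2/3.
Similarly the minimizer's optimal q on II is 8/27, and the value is 15·(8/27) + (6)·(19/27) = 26/3.

26/3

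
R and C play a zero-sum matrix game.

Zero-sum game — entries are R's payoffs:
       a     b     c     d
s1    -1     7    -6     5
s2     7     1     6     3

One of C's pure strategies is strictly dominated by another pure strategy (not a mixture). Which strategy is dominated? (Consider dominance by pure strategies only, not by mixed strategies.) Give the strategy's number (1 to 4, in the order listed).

1

C prefers columns that give R less. Compare a with c: -6 < -1, 6 < 7.
So c strictly dominates a for C; a is strictly dominated.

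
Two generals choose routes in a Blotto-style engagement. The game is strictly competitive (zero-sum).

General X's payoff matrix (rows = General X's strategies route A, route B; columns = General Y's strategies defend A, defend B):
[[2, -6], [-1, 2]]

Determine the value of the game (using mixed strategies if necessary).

-2/11

Row minima are -6 and -1, so General X's maximin is -1; column maxima are 2 and 2, so General Y's minimax is 2. These differ, so the equilibrium is in mixed strategies.
Let General X play route A with probability p. General Y is indifferent when 2p − (1−p) = −6p + 2(1−p), giving p = 3/11.
Let General Y play defend A with probability q. General X is indifferent when 2q − 6(1−q) = −q + 2(1−q), giving q = 8/11.
The value is 2·(8/11) + (-6)·(3/11) = -2/11.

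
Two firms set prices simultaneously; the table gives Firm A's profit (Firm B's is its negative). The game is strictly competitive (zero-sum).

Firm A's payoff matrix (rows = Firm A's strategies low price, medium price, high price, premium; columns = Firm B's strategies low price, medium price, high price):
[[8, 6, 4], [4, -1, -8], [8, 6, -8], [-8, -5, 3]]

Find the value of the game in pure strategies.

Row minima: 4, -8, -8, -8 → Firm A's maximin is 4.
Column maxima: 8, 6, 4 → Firm B's minimax is 4.
They coincide at (low price, high price), so the value is 4.

4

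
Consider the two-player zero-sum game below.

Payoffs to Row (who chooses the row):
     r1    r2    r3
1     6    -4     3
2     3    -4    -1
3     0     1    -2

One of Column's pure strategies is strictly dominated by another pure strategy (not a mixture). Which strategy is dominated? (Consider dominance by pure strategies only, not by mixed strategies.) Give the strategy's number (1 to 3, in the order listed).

Column prefers columns that give Row less. Compare r1 with r3: 3 < 6, -1 < 3, -2 < 0.
So r3 strictly dominates r1 for Column; r1 is strictly dominated.

1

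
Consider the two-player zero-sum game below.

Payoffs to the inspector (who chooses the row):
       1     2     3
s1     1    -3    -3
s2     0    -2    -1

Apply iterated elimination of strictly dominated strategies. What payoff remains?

Column 1 is strictly dominated by 2 for the inspectee (-3<1, -2<0); eliminate 1.
Row s1 is strictly dominated by row s2 (-2>-3, -1>-3); eliminate s1.
Column 3 is strictly dominated by 2 for the inspectee (-2<-1); eliminate 3.
Only (s2, 2) remains, with payoff -2.

-2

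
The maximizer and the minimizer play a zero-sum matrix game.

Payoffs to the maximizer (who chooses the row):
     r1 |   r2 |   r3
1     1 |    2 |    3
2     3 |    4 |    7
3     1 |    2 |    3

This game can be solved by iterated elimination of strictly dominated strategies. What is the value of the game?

Row 3 is strictly dominated by row 2 (3>1, 4>2, 7>3); eliminate 3.
Row 1 is strictly dominated by row 2 (3>1, 4>2, 7>3); eliminate 1.
Column r3 is strictly dominated by r1 for the minimizer (3<7); eliminate r3.
Column r2 is strictly dominated by r1 for the minimizer (3<4); eliminate r2.
Only (2, r1) remains, with payoff 3.

3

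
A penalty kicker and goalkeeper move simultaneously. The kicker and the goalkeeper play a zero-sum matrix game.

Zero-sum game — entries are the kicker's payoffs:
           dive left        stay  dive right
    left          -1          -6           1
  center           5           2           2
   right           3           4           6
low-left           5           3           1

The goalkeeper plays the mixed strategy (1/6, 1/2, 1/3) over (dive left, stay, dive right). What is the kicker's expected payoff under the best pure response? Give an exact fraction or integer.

left: (-1)·(1/6) + (-6)·(1/2) + (1)·(1/3) = -17/6.
center: (5)·(1/6) + (2)·(1/2) + (2)·(1/3) = 5/2.
right: (3)·(1/6) + (4)·(1/2) + (6)·(1/3) = 9/2.
low-left: (5)·(1/6) + (3)·(1/2) + (1)·(1/3) = 8/3.
The best pure response is right with expected payoff 9/2.

9/2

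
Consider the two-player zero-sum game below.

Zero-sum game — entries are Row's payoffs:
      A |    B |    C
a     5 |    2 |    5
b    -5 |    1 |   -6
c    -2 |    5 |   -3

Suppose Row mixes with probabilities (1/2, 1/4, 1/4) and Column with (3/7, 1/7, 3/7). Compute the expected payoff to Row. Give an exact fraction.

11/14

Against (3/7, 1/7, 3/7), each row's expected payoff is a: 32/7; b: -32/7; c: -10/7.
Taking the (1/2, 1/4, 1/4)-weighted average: (1/2)·(32/7) + (1/4)·(-32/7) + (1/4)·(-10/7) = 11/14.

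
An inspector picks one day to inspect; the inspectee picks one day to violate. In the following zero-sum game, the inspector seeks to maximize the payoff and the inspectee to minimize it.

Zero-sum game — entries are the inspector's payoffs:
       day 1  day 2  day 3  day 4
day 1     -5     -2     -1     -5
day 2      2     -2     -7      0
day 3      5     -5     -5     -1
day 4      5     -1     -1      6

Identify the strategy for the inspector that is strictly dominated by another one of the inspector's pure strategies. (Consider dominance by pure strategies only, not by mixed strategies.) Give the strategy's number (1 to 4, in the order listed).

Compare day 2 with day 4: 5 > 2, -1 > -2, -1 > -7, 6 > 0.
So day 4 strictly dominates day 2 for the inspector; day 2 is strictly dominated.

2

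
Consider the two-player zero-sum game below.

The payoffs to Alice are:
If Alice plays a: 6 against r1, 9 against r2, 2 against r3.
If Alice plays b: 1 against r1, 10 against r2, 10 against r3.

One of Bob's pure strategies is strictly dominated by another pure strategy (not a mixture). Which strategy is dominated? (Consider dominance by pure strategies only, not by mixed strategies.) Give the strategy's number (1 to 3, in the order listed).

2

Bob prefers columns that give Alice less. Compare r2 with r1: 6 < 9, 1 < 10.
So r1 strictly dominates r2 for Bob; r2 is strictly dominated.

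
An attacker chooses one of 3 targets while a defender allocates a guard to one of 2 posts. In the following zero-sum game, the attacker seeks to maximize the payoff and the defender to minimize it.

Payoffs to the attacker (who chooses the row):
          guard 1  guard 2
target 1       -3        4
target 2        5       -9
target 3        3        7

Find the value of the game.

Row target 1 is strictly dominated by row target 3, so the attacker never plays it.
The remaining 2×2 game on (target 2, target 3) × (guard 1, guard 2) has no saddle point. Let the attacker play target 2 with probability p; indifference gives 5p + 3(1−p) = −9p + 7(1−p), so p = 2/9.
Similarly the defender's optimal q on guard 1 is 8/9, and the value is 5·(8/9) + (-9)·(1/9) = 31/9.

31/9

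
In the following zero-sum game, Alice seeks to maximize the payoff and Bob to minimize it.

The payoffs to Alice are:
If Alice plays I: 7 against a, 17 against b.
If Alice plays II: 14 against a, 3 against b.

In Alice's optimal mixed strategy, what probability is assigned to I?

11/21

Row minima are 7 and 3, so Alice's maximin is 7; column maxima are 14 and 17, so Bob's minimax is 14. These differ, so the equilibrium is in mixed strategies.
Let Alice play I with probability p. Bob is indifferent when 7p + 14(1−p) = 17p + 3(1−p), giving p = 11/21.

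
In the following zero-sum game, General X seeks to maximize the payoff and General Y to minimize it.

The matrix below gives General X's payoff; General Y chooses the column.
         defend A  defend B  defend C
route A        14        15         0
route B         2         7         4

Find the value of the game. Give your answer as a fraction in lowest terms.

7/2

Column defend B is strictly dominated by defend A for General Y (it gives General X more in every row).
The remaining 2×2 game on (route A, route B) × (defend A, defend C) has no saddle point. Let General X play route A with probability p; indifference gives 14p + 2(1−p) = 4(1−p), so p = 1/8.
Similarly General Y's optimal q on defend A is 1/4, and the value is 14·(1/4) + (0)·(3/4) = 7/2.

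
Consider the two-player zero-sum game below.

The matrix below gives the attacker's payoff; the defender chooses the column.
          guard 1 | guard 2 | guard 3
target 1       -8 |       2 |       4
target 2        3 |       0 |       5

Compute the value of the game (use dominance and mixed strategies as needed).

6/13

Column guard 3 is strictly dominated by guard 2 for the defender (it gives the attacker more in every row).
The remaining 2×2 game on (target 1, target 2) × (guard 1, guard 2) has no saddle point. Let the attacker play target 1 with probability p; indifference gives −8p + 3(1−p) = 2p, so p = 3/13.
Similarly the defender's optimal q on guard 1 is 2/13, and the value is -8·(2/13) + (2)·(11/13) = 6/13.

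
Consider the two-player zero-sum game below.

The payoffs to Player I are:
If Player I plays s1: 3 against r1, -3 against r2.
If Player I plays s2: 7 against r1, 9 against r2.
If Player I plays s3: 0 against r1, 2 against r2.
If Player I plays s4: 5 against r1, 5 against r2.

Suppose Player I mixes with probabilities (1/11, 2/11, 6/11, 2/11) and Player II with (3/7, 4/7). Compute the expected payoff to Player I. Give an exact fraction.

Against (3/7, 4/7), each row's expected payoff is s1: -3/7; s2: 57/7; s3: 8/7; s4: 5.
Taking the (1/11, 2/11, 6/11, 2/11)-weighted average: (1/11)·(-3/7) + (2/11)·(57/7) + (6/11)·(8/7) + (2/11)·(5) = 229/77.

229/77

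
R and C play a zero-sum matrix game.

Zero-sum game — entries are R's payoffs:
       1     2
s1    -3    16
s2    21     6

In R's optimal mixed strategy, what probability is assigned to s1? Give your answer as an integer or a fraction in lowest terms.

Row minima are -3 and 6, so R's maximin is 6; column maxima are 21 and 16, so C's minimax is 16. These differ, so the equilibrium is in mixed strategies.
Let R play s1 with probability p. C is indifferent when −3p + 21(1−p) = 16p + 6(1−p), giving p = 15/34.

15/34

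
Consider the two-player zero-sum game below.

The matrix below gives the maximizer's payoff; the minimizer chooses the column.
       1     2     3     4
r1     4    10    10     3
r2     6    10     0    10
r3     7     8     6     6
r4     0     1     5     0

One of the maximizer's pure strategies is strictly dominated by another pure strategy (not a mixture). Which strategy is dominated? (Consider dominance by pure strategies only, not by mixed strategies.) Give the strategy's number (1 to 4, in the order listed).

Compare r4 with r1: 4 > 0, 10 > 1, 10 > 5, 3 > 0.
So r1 strictly dominates r4 for the maximizer; r4 is strictly dominated.

4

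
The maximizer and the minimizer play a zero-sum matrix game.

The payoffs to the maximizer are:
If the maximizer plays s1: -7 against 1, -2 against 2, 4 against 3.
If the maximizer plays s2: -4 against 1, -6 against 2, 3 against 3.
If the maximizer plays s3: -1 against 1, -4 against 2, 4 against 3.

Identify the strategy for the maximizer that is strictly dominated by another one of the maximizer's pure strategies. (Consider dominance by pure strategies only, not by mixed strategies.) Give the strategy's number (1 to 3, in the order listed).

2

Compare s2 with s3: -1 > -4, -4 > -6, 4 > 3.
So s3 strictly dominates s2 for the maximizer; s2 is strictly dominated.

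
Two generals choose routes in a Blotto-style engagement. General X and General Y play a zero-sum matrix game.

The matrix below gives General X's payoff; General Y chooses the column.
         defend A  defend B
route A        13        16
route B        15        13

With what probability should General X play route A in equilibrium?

2/5

Row minima are 13 and 13, so General X's maximin is 13; column maxima are 15 and 16, so General Y's minimax is 15. These differ, so the equilibrium is in mixed strategies.
Let General X play route A with probability p. General Y is indifferent when 13p + 15(1−p) = 16p + 13(1−p), giving p = 2/5.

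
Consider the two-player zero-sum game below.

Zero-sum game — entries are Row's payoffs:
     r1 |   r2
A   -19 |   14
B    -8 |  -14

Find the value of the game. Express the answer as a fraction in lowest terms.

Row minima are -19 and -14, so Row's maximin is -14; column maxima are -8 and 14, so Column's minimax is -8. These differ, so the equilibrium is in mixed strategies.
Let Row play A with probability p. Column is indifferent when −19p − 8(1−p) = 14p − 14(1−p), giving p = 2/13.
Let Column play r1 with probability q. Row is indifferent when −19q + 14(1−q) = −8q − 14(1−q), giving q = 28/39.
The value is -19·(28/39) + (14)·(11/39) = -126/13.

-126/13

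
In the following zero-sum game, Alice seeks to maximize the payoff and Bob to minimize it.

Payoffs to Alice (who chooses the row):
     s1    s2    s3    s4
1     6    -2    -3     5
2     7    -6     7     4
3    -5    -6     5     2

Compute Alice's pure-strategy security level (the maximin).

-3

The worst-case payoff for each row is 1: -3, 2: -6, 3: -6.
The best of these is -3.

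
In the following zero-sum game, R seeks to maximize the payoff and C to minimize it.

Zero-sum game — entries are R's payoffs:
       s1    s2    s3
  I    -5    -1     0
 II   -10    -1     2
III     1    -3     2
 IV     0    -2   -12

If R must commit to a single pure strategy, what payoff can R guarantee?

The worst-case payoff for each row is I: -5, II: -10, III: -3, IV: -12.
The best of these is -3.

-3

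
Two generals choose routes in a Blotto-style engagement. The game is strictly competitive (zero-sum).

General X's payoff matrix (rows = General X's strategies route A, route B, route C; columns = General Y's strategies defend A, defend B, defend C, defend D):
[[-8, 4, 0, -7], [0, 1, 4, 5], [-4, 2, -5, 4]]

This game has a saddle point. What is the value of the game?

0

Row minima: -8, 0, -5 → General X's maximin is 0.
Column maxima: 0, 4, 4, 5 → General Y's minimax is 0.
They coincide at (route B, defend A), so the value is 0.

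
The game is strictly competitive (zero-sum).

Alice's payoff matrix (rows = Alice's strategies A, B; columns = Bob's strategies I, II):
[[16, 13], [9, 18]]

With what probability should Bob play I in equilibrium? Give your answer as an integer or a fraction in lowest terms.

Row minima are 13 and 9, so Alice's maximin is 13; column maxima are 16 and 18, so Bob's minimax is 16. These differ, so the equilibrium is in mixed strategies.
Let Bob play I with probability q. Alice is indifferent when 16q + 13(1−q) = 9q + 18(1−q), giving q = 5/12.

5/12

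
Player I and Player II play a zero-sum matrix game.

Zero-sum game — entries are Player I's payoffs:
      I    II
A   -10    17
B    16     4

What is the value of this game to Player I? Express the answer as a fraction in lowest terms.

Row minima are -10 and 4, so Player I's maximin is 4; column maxima are 16 and 17, so Player II's minimax is 16. These differ, so the equilibrium is in mixed strategies.
Let Player I play A with probability p. Player II is indifferent when −10p + 16(1−p) = 17p + 4(1−p), giving p = 4/13.
Let Player II play I with probability q. Player I is indifferent when −10q + 17(1−q) = 16q + 4(1−q), giving q = 1/3.
The value is -10·(1/3) + (17)·(2/3) = 8.

8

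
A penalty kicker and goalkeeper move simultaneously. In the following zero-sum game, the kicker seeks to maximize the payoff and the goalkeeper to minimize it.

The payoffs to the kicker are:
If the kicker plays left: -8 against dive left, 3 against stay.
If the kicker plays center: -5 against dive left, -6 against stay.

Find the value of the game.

Row minima are -8 and -6, so the kicker's maximin is -6; column maxima are -5 and 3, so the goalkeeper's minimax is -5. These differ, so the equilibrium is in mixed strategies.
Let the kicker play left with probability p. The goalkeeper is indifferent when −8p − 5(1−p) = 3p − 6(1−p), giving p = 1/12.
Let the goalkeeper play dive left with probability q. The kicker is indifferent when −8q + 3(1−q) = −5q − 6(1−q), giving q = 3/4.
The value is -8·(3/4) + (3)·(1/4) = -21/4.

-21/4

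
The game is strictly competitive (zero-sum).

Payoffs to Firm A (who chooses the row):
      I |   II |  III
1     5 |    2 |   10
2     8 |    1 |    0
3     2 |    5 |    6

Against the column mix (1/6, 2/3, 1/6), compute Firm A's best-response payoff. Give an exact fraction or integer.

14/3

1: (5)·(1/6) + (2)·(2/3) + (10)·(1/6) = 23/6.
2: (8)·(1/6) + (1)·(2/3) + (0)·(1/6) = 2.
3: (2)·(1/6) + (5)·(2/3) + (6)·(1/6) = 14/3.
The best pure response is 3 with expected payoff 14/3.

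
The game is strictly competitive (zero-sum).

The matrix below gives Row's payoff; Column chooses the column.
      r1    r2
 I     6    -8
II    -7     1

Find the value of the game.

-25/11

Row minima are -8 and -7, so Row's maximin is -7; column maxima are 6 and 1, so Column's minimax is 1. These differ, so the equilibrium is in mixed strategies.
Let Row play I with probability p. Column is indifferent when 6p − 7(1−p) = −8p + (1−p), giving p = 4/11.
Let Column play r1 with probability q. Row is indifferent when 6q − 8(1−q) = −7q + (1−q), giving q = 9/22.
The value is 6·(9/22) + (-8)·(13/22) = -25/11.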